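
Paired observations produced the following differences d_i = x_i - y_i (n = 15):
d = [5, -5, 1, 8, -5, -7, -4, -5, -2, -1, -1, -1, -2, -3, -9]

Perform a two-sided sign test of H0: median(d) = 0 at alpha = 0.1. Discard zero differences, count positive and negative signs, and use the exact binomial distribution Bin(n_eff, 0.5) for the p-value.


Step 1: Discard zero differences. Original n = 15; n_eff = number of nonzero differences = 15.
Nonzero differences (with sign): +5, -5, +1, +8, -5, -7, -4, -5, -2, -1, -1, -1, -2, -3, -9
Step 2: Count signs: positive = 3, negative = 12.
Step 3: Under H0: P(positive) = 0.5, so the number of positives S ~ Bin(15, 0.5).
Step 4: Two-sided exact p-value = sum of Bin(15,0.5) probabilities at or below the observed probability = 0.035156.
Step 5: alpha = 0.1. reject H0.

n_eff = 15, pos = 3, neg = 12, p = 0.035156, reject H0.


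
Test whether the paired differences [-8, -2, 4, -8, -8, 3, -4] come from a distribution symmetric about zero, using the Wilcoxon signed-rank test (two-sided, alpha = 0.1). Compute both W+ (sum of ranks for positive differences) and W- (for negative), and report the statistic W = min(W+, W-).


Step 1: Drop any zero differences (none here) and take |d_i|.
|d| = [8, 2, 4, 8, 8, 3, 4]
Step 2: Midrank |d_i| (ties get averaged ranks).
ranks: |8|->6, |2|->1, |4|->3.5, |8|->6, |8|->6, |3|->2, |4|->3.5
Step 3: Attach original signs; sum ranks with positive sign and with negative sign.
W+ = 3.5 + 2 = 5.5
W- = 6 + 1 + 6 + 6 + 3.5 = 22.5
(Check: W+ + W- = 28 should equal n(n+1)/2 = 28.)
Step 4: Test statistic W = min(W+, W-) = 5.5.
Step 5: Ties in |d|, so use the tie-corrected normal approximation.
        E[W] = n(n+1)/4 = 7*8/4 = 14.
        Tie groups: |d|=4 (t=2), |d|=8 (t=3); sum(t^3 - t) = 30.
        Var[W] = n(n+1)(2n+1)/24 - sum(t^3-t)/48 = 840/24 - 30/48 = 34.375.
        z = (W - E[W]) / sqrt(Var[W]) = (5.5 - 14) / 5.8630 = -1.4498.
        Two-sided p = 2*Phi(z) = 0.147124.
Step 6: alpha = 0.1. fail to reject H0.

W+ = 5.5, W- = 22.5, W = min = 5.5, p = 0.147124, fail to reject H0.


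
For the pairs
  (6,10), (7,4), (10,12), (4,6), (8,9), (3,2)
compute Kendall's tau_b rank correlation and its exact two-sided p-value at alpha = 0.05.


Step 1: Enumerate the 15 unordered pairs (i,j) with i<j and classify each by sign(x_j-x_i) * sign(y_j-y_i).
  (1,2):dx=+1,dy=-6->D; (1,3):dx=+4,dy=+2->C; (1,4):dx=-2,dy=-4->C; (1,5):dx=+2,dy=-1->D
  (1,6):dx=-3,dy=-8->C; (2,3):dx=+3,dy=+8->C; (2,4):dx=-3,dy=+2->D; (2,5):dx=+1,dy=+5->C
  (2,6):dx=-4,dy=-2->C; (3,4):dx=-6,dy=-6->C; (3,5):dx=-2,dy=-3->C; (3,6):dx=-7,dy=-10->C
  (4,5):dx=+4,dy=+3->C; (4,6):dx=-1,dy=-4->C; (5,6):dx=-5,dy=-7->C
Step 2: C = 12, D = 3, total pairs = 15.
Step 3: tau = (C - D)/(n(n-1)/2) = (12 - 3)/15 = 0.600000.
Step 4: Exact two-sided p-value (enumerate n! = 720 permutations of y under H0): p = 0.136111.
Step 5: alpha = 0.05. fail to reject H0.

tau_b = 0.6000 (C=12, D=3), p = 0.136111, fail to reject H0.


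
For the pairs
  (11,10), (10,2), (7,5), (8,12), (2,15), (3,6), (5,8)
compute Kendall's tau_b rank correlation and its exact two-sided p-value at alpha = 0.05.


Step 1: Enumerate the 21 unordered pairs (i,j) with i<j and classify each by sign(x_j-x_i) * sign(y_j-y_i).
  (1,2):dx=-1,dy=-8->C; (1,3):dx=-4,dy=-5->C; (1,4):dx=-3,dy=+2->D; (1,5):dx=-9,dy=+5->D
  (1,6):dx=-8,dy=-4->C; (1,7):dx=-6,dy=-2->C; (2,3):dx=-3,dy=+3->D; (2,4):dx=-2,dy=+10->D
  (2,5):dx=-8,dy=+13->D; (2,6):dx=-7,dy=+4->D; (2,7):dx=-5,dy=+6->D; (3,4):dx=+1,dy=+7->C
  (3,5):dx=-5,dy=+10->D; (3,6):dx=-4,dy=+1->D; (3,7):dx=-2,dy=+3->D; (4,5):dx=-6,dy=+3->D
  (4,6):dx=-5,dy=-6->C; (4,7):dx=-3,dy=-4->C; (5,6):dx=+1,dy=-9->D; (5,7):dx=+3,dy=-7->D
  (6,7):dx=+2,dy=+2->C
Step 2: C = 8, D = 13, total pairs = 21.
Step 3: tau = (C - D)/(n(n-1)/2) = (8 - 13)/21 = -0.238095.
Step 4: Exact two-sided p-value (enumerate n! = 5040 permutations of y under H0): p = 0.561905.
Step 5: alpha = 0.05. fail to reject H0.

tau_b = -0.2381 (C=8, D=13), p = 0.561905, fail to reject H0.


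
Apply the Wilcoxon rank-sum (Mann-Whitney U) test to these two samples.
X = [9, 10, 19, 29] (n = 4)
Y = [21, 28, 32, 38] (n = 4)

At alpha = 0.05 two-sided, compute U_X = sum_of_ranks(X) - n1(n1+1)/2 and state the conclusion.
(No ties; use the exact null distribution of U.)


Step 1: Combine and sort all 8 observations; assign midranks.
sorted (value, group): (9,X), (10,X), (19,X), (21,Y), (28,Y), (29,X), (32,Y), (38,Y)
ranks: 9->1, 10->2, 19->3, 21->4, 28->5, 29->6, 32->7, 38->8
Step 2: Rank sum for X: R1 = 1 + 2 + 3 + 6 = 12.
Step 3: U_X = R1 - n1(n1+1)/2 = 12 - 4*5/2 = 12 - 10 = 2.
       U_Y = n1*n2 - U_X = 16 - 2 = 14.
Step 4: No ties, so the exact null distribution of U (based on enumerating the C(8,4) = 70 equally likely rank assignments) gives the two-sided p-value.
Step 5: p-value = 0.114286; compare to alpha = 0.05. fail to reject H0.

U_X = 2, p = 0.114286, fail to reject H0 at alpha = 0.05.


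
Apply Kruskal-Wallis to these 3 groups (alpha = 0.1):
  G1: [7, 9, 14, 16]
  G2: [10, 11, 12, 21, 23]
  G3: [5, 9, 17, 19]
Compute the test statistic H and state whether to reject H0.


Step 1: Combine all N = 13 observations and assign midranks.
sorted (value, group, rank): (5,G3,1), (7,G1,2), (9,G1,3.5), (9,G3,3.5), (10,G2,5), (11,G2,6), (12,G2,7), (14,G1,8), (16,G1,9), (17,G3,10), (19,G3,11), (21,G2,12), (23,G2,13)
Step 2: Sum ranks within each group.
R_1 = 22.5 (n_1 = 4)
R_2 = 43 (n_2 = 5)
R_3 = 25.5 (n_3 = 4)
Step 3: H = 12/(N(N+1)) * sum(R_i^2/n_i) - 3(N+1)
     = 12/(13*14) * (22.5^2/4 + 43^2/5 + 25.5^2/4) - 3*14
     = 0.065934 * 658.925 - 42
     = 1.445604.
Step 4: Ties present; correction factor C = 1 - 6/(13^3 - 13) = 0.997253. Corrected H = 1.445604 / 0.997253 = 1.449587.
Step 5: Under H0, H ~ chi^2(2); p-value = 0.484425.
Step 6: alpha = 0.1. fail to reject H0.

H = 1.4496, df = 2, p = 0.484425, fail to reject H0.


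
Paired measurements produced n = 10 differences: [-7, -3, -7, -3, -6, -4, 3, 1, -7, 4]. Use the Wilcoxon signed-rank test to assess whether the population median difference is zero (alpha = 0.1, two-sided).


Step 1: Drop any zero differences (none here) and take |d_i|.
|d| = [7, 3, 7, 3, 6, 4, 3, 1, 7, 4]
Step 2: Midrank |d_i| (ties get averaged ranks).
ranks: |7|->9, |3|->3, |7|->9, |3|->3, |6|->7, |4|->5.5, |3|->3, |1|->1, |7|->9, |4|->5.5
Step 3: Attach original signs; sum ranks with positive sign and with negative sign.
W+ = 3 + 1 + 5.5 = 9.5
W- = 9 + 3 + 9 + 3 + 7 + 5.5 + 9 = 45.5
(Check: W+ + W- = 55 should equal n(n+1)/2 = 55.)
Step 4: Test statistic W = min(W+, W-) = 9.5.
Step 5: Ties in |d|, so use the tie-corrected normal approximation.
        E[W] = n(n+1)/4 = 10*11/4 = 27.5.
        Tie groups: |d|=3 (t=3), |d|=4 (t=2), |d|=7 (t=3); sum(t^3 - t) = 54.
        Var[W] = n(n+1)(2n+1)/24 - sum(t^3-t)/48 = 2310/24 - 54/48 = 95.125.
        z = (W - E[W]) / sqrt(Var[W]) = (9.5 - 27.5) / 9.7532 = -1.8455.
        Two-sided p = 2*Phi(z) = 0.064958.
Step 6: alpha = 0.1. reject H0.

W+ = 9.5, W- = 45.5, W = min = 9.5, p = 0.064958, reject H0.


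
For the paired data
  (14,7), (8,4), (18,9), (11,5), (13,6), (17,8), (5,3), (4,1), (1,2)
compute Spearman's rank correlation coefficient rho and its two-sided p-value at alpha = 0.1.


Step 1: Rank x and y separately (midranks; no ties here).
rank(x): 14->7, 8->4, 18->9, 11->5, 13->6, 17->8, 5->3, 4->2, 1->1
rank(y): 7->7, 4->4, 9->9, 5->5, 6->6, 8->8, 3->3, 1->1, 2->2
Step 2: d_i = R_x(i) - R_y(i); compute d_i^2.
  (7-7)^2=0, (4-4)^2=0, (9-9)^2=0, (5-5)^2=0, (6-6)^2=0, (8-8)^2=0, (3-3)^2=0, (2-1)^2=1, (1-2)^2=1
sum(d^2) = 2.
Step 3: rho = 1 - 6*2 / (9*(9^2 - 1)) = 1 - 12/720 = 0.983333.
Step 4: Under H0, t = rho * sqrt((n-2)/(1-rho^2)) = 14.3096 ~ t(7).
Step 5: Two-sided p-value from the t-distribution with 7 df = 0.000002.
Step 6: alpha = 0.1. reject H0.

rho = 0.9833, p = 0.000002, reject H0 at alpha = 0.1.


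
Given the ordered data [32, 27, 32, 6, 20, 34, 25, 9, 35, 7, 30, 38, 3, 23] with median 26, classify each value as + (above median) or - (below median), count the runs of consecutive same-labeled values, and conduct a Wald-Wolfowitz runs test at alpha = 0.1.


Step 1: Compute median = 26; label A = above, B = below.
Labels in order: AAABBABBABAABB  (n_A = 7, n_B = 7)
Step 2: Count runs R = 8.
Step 3: Under H0 (random ordering), E[R] = 2*n_A*n_B/(n_A+n_B) + 1 = 2*7*7/14 + 1 = 8.0000.
        Var[R] = 2*n_A*n_B*(2*n_A*n_B - n_A - n_B) / ((n_A+n_B)^2 * (n_A+n_B-1)) = 8232/2548 = 3.2308.
        SD[R] = 1.7974.
Step 4: R = E[R], so z = 0 with no continuity correction.
Step 5: Two-sided p-value via normal approximation = 2*(1 - Phi(|z|)) = 1.000000.
Step 6: alpha = 0.1. fail to reject H0.

R = 8, z = 0.0000, p = 1.000000, fail to reject H0.


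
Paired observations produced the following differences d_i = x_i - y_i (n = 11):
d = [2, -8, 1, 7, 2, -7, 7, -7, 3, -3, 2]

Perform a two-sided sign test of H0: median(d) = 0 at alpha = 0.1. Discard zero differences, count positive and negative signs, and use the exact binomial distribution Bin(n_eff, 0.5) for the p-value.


Step 1: Discard zero differences. Original n = 11; n_eff = number of nonzero differences = 11.
Nonzero differences (with sign): +2, -8, +1, +7, +2, -7, +7, -7, +3, -3, +2
Step 2: Count signs: positive = 7, negative = 4.
Step 3: Under H0: P(positive) = 0.5, so the number of positives S ~ Bin(11, 0.5).
Step 4: Two-sided exact p-value = sum of Bin(11,0.5) probabilities at or below the observed probability = 0.548828.
Step 5: alpha = 0.1. fail to reject H0.

n_eff = 11, pos = 7, neg = 4, p = 0.548828, fail to reject H0.


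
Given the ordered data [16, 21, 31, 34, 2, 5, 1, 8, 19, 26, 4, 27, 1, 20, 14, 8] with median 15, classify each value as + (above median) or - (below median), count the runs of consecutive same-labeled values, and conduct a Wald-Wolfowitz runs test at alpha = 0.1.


Step 1: Compute median = 15; label A = above, B = below.
Labels in order: AAAABBBBAABABABB  (n_A = 8, n_B = 8)
Step 2: Count runs R = 8.
Step 3: Under H0 (random ordering), E[R] = 2*n_A*n_B/(n_A+n_B) + 1 = 2*8*8/16 + 1 = 9.0000.
        Var[R] = 2*n_A*n_B*(2*n_A*n_B - n_A - n_B) / ((n_A+n_B)^2 * (n_A+n_B-1)) = 14336/3840 = 3.7333.
        SD[R] = 1.9322.
Step 4: Continuity-corrected z = (R + 0.5 - E[R]) / SD[R] = (8 + 0.5 - 9.0000) / 1.9322 = -0.2588.
Step 5: Two-sided p-value via normal approximation = 2*(1 - Phi(|z|)) = 0.795809.
Step 6: alpha = 0.1. fail to reject H0.

R = 8, z = -0.2588, p = 0.795809, fail to reject H0.


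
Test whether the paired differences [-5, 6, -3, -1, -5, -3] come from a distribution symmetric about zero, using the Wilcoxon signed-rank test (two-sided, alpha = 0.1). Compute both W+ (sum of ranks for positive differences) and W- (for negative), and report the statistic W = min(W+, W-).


Step 1: Drop any zero differences (none here) and take |d_i|.
|d| = [5, 6, 3, 1, 5, 3]
Step 2: Midrank |d_i| (ties get averaged ranks).
ranks: |5|->4.5, |6|->6, |3|->2.5, |1|->1, |5|->4.5, |3|->2.5
Step 3: Attach original signs; sum ranks with positive sign and with negative sign.
W+ = 6 = 6
W- = 4.5 + 2.5 + 1 + 4.5 + 2.5 = 15
(Check: W+ + W- = 21 should equal n(n+1)/2 = 21.)
Step 4: Test statistic W = min(W+, W-) = 6.
Step 5: Ties in |d|, so use the tie-corrected normal approximation.
        E[W] = n(n+1)/4 = 6*7/4 = 10.5.
        Tie groups: |d|=3 (t=2), |d|=5 (t=2); sum(t^3 - t) = 12.
        Var[W] = n(n+1)(2n+1)/24 - sum(t^3-t)/48 = 546/24 - 12/48 = 22.5.
        z = (W - E[W]) / sqrt(Var[W]) = (6 - 10.5) / 4.7434 = -0.9487.
        Two-sided p = 2*Phi(z) = 0.342782.
Step 6: alpha = 0.1. fail to reject H0.

W+ = 6, W- = 15, W = min = 6, p = 0.342782, fail to reject H0.


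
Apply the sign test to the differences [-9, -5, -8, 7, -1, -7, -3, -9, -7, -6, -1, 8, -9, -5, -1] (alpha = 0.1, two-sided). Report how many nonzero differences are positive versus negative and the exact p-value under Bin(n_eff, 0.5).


Step 1: Discard zero differences. Original n = 15; n_eff = number of nonzero differences = 15.
Nonzero differences (with sign): -9, -5, -8, +7, -1, -7, -3, -9, -7, -6, -1, +8, -9, -5, -1
Step 2: Count signs: positive = 2, negative = 13.
Step 3: Under H0: P(positive) = 0.5, so the number of positives S ~ Bin(15, 0.5).
Step 4: Two-sided exact p-value = sum of Bin(15,0.5) probabilities at or below the observed probability = 0.007385.
Step 5: alpha = 0.1. reject H0.

n_eff = 15, pos = 2, neg = 13, p = 0.007385, reject H0.


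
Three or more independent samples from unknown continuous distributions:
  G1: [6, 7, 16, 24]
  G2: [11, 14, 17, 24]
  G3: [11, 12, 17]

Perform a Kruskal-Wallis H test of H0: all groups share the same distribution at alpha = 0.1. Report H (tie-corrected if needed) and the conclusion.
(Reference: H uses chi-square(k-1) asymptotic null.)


Step 1: Combine all N = 11 observations and assign midranks.
sorted (value, group, rank): (6,G1,1), (7,G1,2), (11,G2,3.5), (11,G3,3.5), (12,G3,5), (14,G2,6), (16,G1,7), (17,G2,8.5), (17,G3,8.5), (24,G1,10.5), (24,G2,10.5)
Step 2: Sum ranks within each group.
R_1 = 20.5 (n_1 = 4)
R_2 = 28.5 (n_2 = 4)
R_3 = 17 (n_3 = 3)
Step 3: H = 12/(N(N+1)) * sum(R_i^2/n_i) - 3(N+1)
     = 12/(11*12) * (20.5^2/4 + 28.5^2/4 + 17^2/3) - 3*12
     = 0.090909 * 404.458 - 36
     = 0.768939.
Step 4: Ties present; correction factor C = 1 - 18/(11^3 - 11) = 0.986364. Corrected H = 0.768939 / 0.986364 = 0.779570.
Step 5: Under H0, H ~ chi^2(2); p-value = 0.677202.
Step 6: alpha = 0.1. fail to reject H0.

H = 0.7796, df = 2, p = 0.677202, fail to reject H0.


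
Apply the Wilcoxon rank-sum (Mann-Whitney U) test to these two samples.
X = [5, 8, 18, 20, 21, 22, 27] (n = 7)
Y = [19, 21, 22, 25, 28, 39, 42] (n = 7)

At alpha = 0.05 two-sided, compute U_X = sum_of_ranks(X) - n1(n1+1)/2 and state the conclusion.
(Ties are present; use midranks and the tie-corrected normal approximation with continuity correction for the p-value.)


Step 1: Combine and sort all 14 observations; assign midranks.
sorted (value, group): (5,X), (8,X), (18,X), (19,Y), (20,X), (21,X), (21,Y), (22,X), (22,Y), (25,Y), (27,X), (28,Y), (39,Y), (42,Y)
ranks: 5->1, 8->2, 18->3, 19->4, 20->5, 21->6.5, 21->6.5, 22->8.5, 22->8.5, 25->10, 27->11, 28->12, 39->13, 42->14
Step 2: Rank sum for X: R1 = 1 + 2 + 3 + 5 + 6.5 + 8.5 + 11 = 37.
Step 3: U_X = R1 - n1(n1+1)/2 = 37 - 7*8/2 = 37 - 28 = 9.
       U_Y = n1*n2 - U_X = 49 - 9 = 40.
Step 4: Ties are present, so use the tie-corrected normal approximation (with continuity correction) for the p-value.
Step 5: p-value = 0.054750; compare to alpha = 0.05. fail to reject H0.

U_X = 9, p = 0.054750, fail to reject H0 at alpha = 0.05.


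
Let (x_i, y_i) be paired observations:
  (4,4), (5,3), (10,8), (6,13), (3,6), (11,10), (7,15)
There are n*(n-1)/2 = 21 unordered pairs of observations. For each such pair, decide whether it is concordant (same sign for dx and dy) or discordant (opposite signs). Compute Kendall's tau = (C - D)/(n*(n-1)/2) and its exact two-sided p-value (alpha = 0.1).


Step 1: Enumerate the 21 unordered pairs (i,j) with i<j and classify each by sign(x_j-x_i) * sign(y_j-y_i).
  (1,2):dx=+1,dy=-1->D; (1,3):dx=+6,dy=+4->C; (1,4):dx=+2,dy=+9->C; (1,5):dx=-1,dy=+2->D
  (1,6):dx=+7,dy=+6->C; (1,7):dx=+3,dy=+11->C; (2,3):dx=+5,dy=+5->C; (2,4):dx=+1,dy=+10->C
  (2,5):dx=-2,dy=+3->D; (2,6):dx=+6,dy=+7->C; (2,7):dx=+2,dy=+12->C; (3,4):dx=-4,dy=+5->D
  (3,5):dx=-7,dy=-2->C; (3,6):dx=+1,dy=+2->C; (3,7):dx=-3,dy=+7->D; (4,5):dx=-3,dy=-7->C
  (4,6):dx=+5,dy=-3->D; (4,7):dx=+1,dy=+2->C; (5,6):dx=+8,dy=+4->C; (5,7):dx=+4,dy=+9->C
  (6,7):dx=-4,dy=+5->D
Step 2: C = 14, D = 7, total pairs = 21.
Step 3: tau = (C - D)/(n(n-1)/2) = (14 - 7)/21 = 0.333333.
Step 4: Exact two-sided p-value (enumerate n! = 5040 permutations of y under H0): p = 0.381349.
Step 5: alpha = 0.1. fail to reject H0.

tau_b = 0.3333 (C=14, D=7), p = 0.381349, fail to reject H0.


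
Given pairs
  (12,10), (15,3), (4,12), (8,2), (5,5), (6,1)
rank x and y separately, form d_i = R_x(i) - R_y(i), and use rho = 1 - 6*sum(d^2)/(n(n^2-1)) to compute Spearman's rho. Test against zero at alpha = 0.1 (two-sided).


Step 1: Rank x and y separately (midranks; no ties here).
rank(x): 12->5, 15->6, 4->1, 8->4, 5->2, 6->3
rank(y): 10->5, 3->3, 12->6, 2->2, 5->4, 1->1
Step 2: d_i = R_x(i) - R_y(i); compute d_i^2.
  (5-5)^2=0, (6-3)^2=9, (1-6)^2=25, (4-2)^2=4, (2-4)^2=4, (3-1)^2=4
sum(d^2) = 46.
Step 3: rho = 1 - 6*46 / (6*(6^2 - 1)) = 1 - 276/210 = -0.314286.
Step 4: Under H0, t = rho * sqrt((n-2)/(1-rho^2)) = -0.6621 ~ t(4).
Step 5: Two-sided p-value from the t-distribution with 4 df = 0.544093.
Step 6: alpha = 0.1. fail to reject H0.

rho = -0.3143, p = 0.544093, fail to reject H0 at alpha = 0.1.


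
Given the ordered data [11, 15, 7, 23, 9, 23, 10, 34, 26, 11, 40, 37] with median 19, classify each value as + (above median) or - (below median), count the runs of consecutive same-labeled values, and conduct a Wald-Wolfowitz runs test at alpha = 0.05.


Step 1: Compute median = 19; label A = above, B = below.
Labels in order: BBBABABAABAA  (n_A = 6, n_B = 6)
Step 2: Count runs R = 8.
Step 3: Under H0 (random ordering), E[R] = 2*n_A*n_B/(n_A+n_B) + 1 = 2*6*6/12 + 1 = 7.0000.
        Var[R] = 2*n_A*n_B*(2*n_A*n_B - n_A - n_B) / ((n_A+n_B)^2 * (n_A+n_B-1)) = 4320/1584 = 2.7273.
        SD[R] = 1.6514.
Step 4: Continuity-corrected z = (R - 0.5 - E[R]) / SD[R] = (8 - 0.5 - 7.0000) / 1.6514 = 0.3028.
Step 5: Two-sided p-value via normal approximation = 2*(1 - Phi(|z|)) = 0.762069.
Step 6: alpha = 0.05. fail to reject H0.

R = 8, z = 0.3028, p = 0.762069, fail to reject H0.


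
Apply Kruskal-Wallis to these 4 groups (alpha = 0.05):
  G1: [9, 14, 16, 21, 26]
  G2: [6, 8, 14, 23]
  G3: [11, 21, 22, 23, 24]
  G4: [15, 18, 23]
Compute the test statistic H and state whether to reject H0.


Step 1: Combine all N = 17 observations and assign midranks.
sorted (value, group, rank): (6,G2,1), (8,G2,2), (9,G1,3), (11,G3,4), (14,G1,5.5), (14,G2,5.5), (15,G4,7), (16,G1,8), (18,G4,9), (21,G1,10.5), (21,G3,10.5), (22,G3,12), (23,G2,14), (23,G3,14), (23,G4,14), (24,G3,16), (26,G1,17)
Step 2: Sum ranks within each group.
R_1 = 44 (n_1 = 5)
R_2 = 22.5 (n_2 = 4)
R_3 = 56.5 (n_3 = 5)
R_4 = 30 (n_4 = 3)
Step 3: H = 12/(N(N+1)) * sum(R_i^2/n_i) - 3(N+1)
     = 12/(17*18) * (44^2/5 + 22.5^2/4 + 56.5^2/5 + 30^2/3) - 3*18
     = 0.039216 * 1452.21 - 54
     = 2.949510.
Step 4: Ties present; correction factor C = 1 - 36/(17^3 - 17) = 0.992647. Corrected H = 2.949510 / 0.992647 = 2.971358.
Step 5: Under H0, H ~ chi^2(3); p-value = 0.396062.
Step 6: alpha = 0.05. fail to reject H0.

H = 2.9714, df = 3, p = 0.396062, fail to reject H0.


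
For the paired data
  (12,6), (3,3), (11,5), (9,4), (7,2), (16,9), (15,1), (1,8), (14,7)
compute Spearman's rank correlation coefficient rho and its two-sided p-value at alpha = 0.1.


Step 1: Rank x and y separately (midranks; no ties here).
rank(x): 12->6, 3->2, 11->5, 9->4, 7->3, 16->9, 15->8, 1->1, 14->7
rank(y): 6->6, 3->3, 5->5, 4->4, 2->2, 9->9, 1->1, 8->8, 7->7
Step 2: d_i = R_x(i) - R_y(i); compute d_i^2.
  (6-6)^2=0, (2-3)^2=1, (5-5)^2=0, (4-4)^2=0, (3-2)^2=1, (9-9)^2=0, (8-1)^2=49, (1-8)^2=49, (7-7)^2=0
sum(d^2) = 100.
Step 3: rho = 1 - 6*100 / (9*(9^2 - 1)) = 1 - 600/720 = 0.166667.
Step 4: Under H0, t = rho * sqrt((n-2)/(1-rho^2)) = 0.4472 ~ t(7).
Step 5: Two-sided p-value from the t-distribution with 7 df = 0.668231.
Step 6: alpha = 0.1. fail to reject H0.

rho = 0.1667, p = 0.668231, fail to reject H0 at alpha = 0.1.


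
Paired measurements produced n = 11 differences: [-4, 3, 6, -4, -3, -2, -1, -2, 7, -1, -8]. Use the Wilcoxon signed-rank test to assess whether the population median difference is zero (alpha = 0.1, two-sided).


Step 1: Drop any zero differences (none here) and take |d_i|.
|d| = [4, 3, 6, 4, 3, 2, 1, 2, 7, 1, 8]
Step 2: Midrank |d_i| (ties get averaged ranks).
ranks: |4|->7.5, |3|->5.5, |6|->9, |4|->7.5, |3|->5.5, |2|->3.5, |1|->1.5, |2|->3.5, |7|->10, |1|->1.5, |8|->11
Step 3: Attach original signs; sum ranks with positive sign and with negative sign.
W+ = 5.5 + 9 + 10 = 24.5
W- = 7.5 + 7.5 + 5.5 + 3.5 + 1.5 + 3.5 + 1.5 + 11 = 41.5
(Check: W+ + W- = 66 should equal n(n+1)/2 = 66.)
Step 4: Test statistic W = min(W+, W-) = 24.5.
Step 5: Ties in |d|, so use the tie-corrected normal approximation.
        E[W] = n(n+1)/4 = 11*12/4 = 33.
        Tie groups: |d|=1 (t=2), |d|=2 (t=2), |d|=3 (t=2), |d|=4 (t=2); sum(t^3 - t) = 24.
        Var[W] = n(n+1)(2n+1)/24 - sum(t^3-t)/48 = 3036/24 - 24/48 = 126.
        z = (W - E[W]) / sqrt(Var[W]) = (24.5 - 33) / 11.2250 = -0.7572.
        Two-sided p = 2*Phi(z) = 0.448906.
Step 6: alpha = 0.1. fail to reject H0.

W+ = 24.5, W- = 41.5, W = min = 24.5, p = 0.448906, fail to reject H0.


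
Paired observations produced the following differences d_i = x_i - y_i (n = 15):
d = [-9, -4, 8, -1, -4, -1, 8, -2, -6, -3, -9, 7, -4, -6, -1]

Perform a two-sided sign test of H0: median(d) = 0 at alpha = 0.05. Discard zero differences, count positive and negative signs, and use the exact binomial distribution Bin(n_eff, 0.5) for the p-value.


Step 1: Discard zero differences. Original n = 15; n_eff = number of nonzero differences = 15.
Nonzero differences (with sign): -9, -4, +8, -1, -4, -1, +8, -2, -6, -3, -9, +7, -4, -6, -1
Step 2: Count signs: positive = 3, negative = 12.
Step 3: Under H0: P(positive) = 0.5, so the number of positives S ~ Bin(15, 0.5).
Step 4: Two-sided exact p-value = sum of Bin(15,0.5) probabilities at or below the observed probability = 0.035156.
Step 5: alpha = 0.05. reject H0.

n_eff = 15, pos = 3, neg = 12, p = 0.035156, reject H0.


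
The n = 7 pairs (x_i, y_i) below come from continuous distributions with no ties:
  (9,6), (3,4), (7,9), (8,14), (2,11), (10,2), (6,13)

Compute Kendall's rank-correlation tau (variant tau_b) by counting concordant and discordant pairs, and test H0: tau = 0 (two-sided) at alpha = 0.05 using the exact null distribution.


Step 1: Enumerate the 21 unordered pairs (i,j) with i<j and classify each by sign(x_j-x_i) * sign(y_j-y_i).
  (1,2):dx=-6,dy=-2->C; (1,3):dx=-2,dy=+3->D; (1,4):dx=-1,dy=+8->D; (1,5):dx=-7,dy=+5->D
  (1,6):dx=+1,dy=-4->D; (1,7):dx=-3,dy=+7->D; (2,3):dx=+4,dy=+5->C; (2,4):dx=+5,dy=+10->C
  (2,5):dx=-1,dy=+7->D; (2,6):dx=+7,dy=-2->D; (2,7):dx=+3,dy=+9->C; (3,4):dx=+1,dy=+5->C
  (3,5):dx=-5,dy=+2->D; (3,6):dx=+3,dy=-7->D; (3,7):dx=-1,dy=+4->D; (4,5):dx=-6,dy=-3->C
  (4,6):dx=+2,dy=-12->D; (4,7):dx=-2,dy=-1->C; (5,6):dx=+8,dy=-9->D; (5,7):dx=+4,dy=+2->C
  (6,7):dx=-4,dy=+11->D
Step 2: C = 8, D = 13, total pairs = 21.
Step 3: tau = (C - D)/(n(n-1)/2) = (8 - 13)/21 = -0.238095.
Step 4: Exact two-sided p-value (enumerate n! = 5040 permutations of y under H0): p = 0.561905.
Step 5: alpha = 0.05. fail to reject H0.

tau_b = -0.2381 (C=8, D=13), p = 0.561905, fail to reject H0.


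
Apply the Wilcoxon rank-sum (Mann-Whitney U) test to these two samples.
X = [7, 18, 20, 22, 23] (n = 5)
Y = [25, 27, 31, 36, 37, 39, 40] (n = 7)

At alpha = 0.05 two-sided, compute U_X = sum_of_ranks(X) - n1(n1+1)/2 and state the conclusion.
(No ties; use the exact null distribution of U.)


Step 1: Combine and sort all 12 observations; assign midranks.
sorted (value, group): (7,X), (18,X), (20,X), (22,X), (23,X), (25,Y), (27,Y), (31,Y), (36,Y), (37,Y), (39,Y), (40,Y)
ranks: 7->1, 18->2, 20->3, 22->4, 23->5, 25->6, 27->7, 31->8, 36->9, 37->10, 39->11, 40->12
Step 2: Rank sum for X: R1 = 1 + 2 + 3 + 4 + 5 = 15.
Step 3: U_X = R1 - n1(n1+1)/2 = 15 - 5*6/2 = 15 - 15 = 0.
       U_Y = n1*n2 - U_X = 35 - 0 = 35.
Step 4: No ties, so the exact null distribution of U (based on enumerating the C(12,5) = 792 equally likely rank assignments) gives the two-sided p-value.
Step 5: p-value = 0.002525; compare to alpha = 0.05. reject H0.

U_X = 0, p = 0.002525, reject H0 at alpha = 0.05.


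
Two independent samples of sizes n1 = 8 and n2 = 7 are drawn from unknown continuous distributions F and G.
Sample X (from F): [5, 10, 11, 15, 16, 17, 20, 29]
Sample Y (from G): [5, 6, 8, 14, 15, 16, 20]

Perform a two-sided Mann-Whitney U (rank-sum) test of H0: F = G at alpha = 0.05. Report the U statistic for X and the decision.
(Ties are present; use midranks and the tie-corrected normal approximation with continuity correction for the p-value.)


Step 1: Combine and sort all 15 observations; assign midranks.
sorted (value, group): (5,X), (5,Y), (6,Y), (8,Y), (10,X), (11,X), (14,Y), (15,X), (15,Y), (16,X), (16,Y), (17,X), (20,X), (20,Y), (29,X)
ranks: 5->1.5, 5->1.5, 6->3, 8->4, 10->5, 11->6, 14->7, 15->8.5, 15->8.5, 16->10.5, 16->10.5, 17->12, 20->13.5, 20->13.5, 29->15
Step 2: Rank sum for X: R1 = 1.5 + 5 + 6 + 8.5 + 10.5 + 12 + 13.5 + 15 = 72.
Step 3: U_X = R1 - n1(n1+1)/2 = 72 - 8*9/2 = 72 - 36 = 36.
       U_Y = n1*n2 - U_X = 56 - 36 = 20.
Step 4: Ties are present, so use the tie-corrected normal approximation (with continuity correction) for the p-value.
Step 5: p-value = 0.383714; compare to alpha = 0.05. fail to reject H0.

U_X = 36, p = 0.383714, fail to reject H0 at alpha = 0.05.


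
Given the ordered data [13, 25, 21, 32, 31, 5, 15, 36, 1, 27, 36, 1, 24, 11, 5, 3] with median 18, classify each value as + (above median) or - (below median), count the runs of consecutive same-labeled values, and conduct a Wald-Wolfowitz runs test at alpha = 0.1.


Step 1: Compute median = 18; label A = above, B = below.
Labels in order: BAAAABBABAABABBB  (n_A = 8, n_B = 8)
Step 2: Count runs R = 9.
Step 3: Under H0 (random ordering), E[R] = 2*n_A*n_B/(n_A+n_B) + 1 = 2*8*8/16 + 1 = 9.0000.
        Var[R] = 2*n_A*n_B*(2*n_A*n_B - n_A - n_B) / ((n_A+n_B)^2 * (n_A+n_B-1)) = 14336/3840 = 3.7333.
        SD[R] = 1.9322.
Step 4: R = E[R], so z = 0 with no continuity correction.
Step 5: Two-sided p-value via normal approximation = 2*(1 - Phi(|z|)) = 1.000000.
Step 6: alpha = 0.1. fail to reject H0.

R = 9, z = 0.0000, p = 1.000000, fail to reject H0.


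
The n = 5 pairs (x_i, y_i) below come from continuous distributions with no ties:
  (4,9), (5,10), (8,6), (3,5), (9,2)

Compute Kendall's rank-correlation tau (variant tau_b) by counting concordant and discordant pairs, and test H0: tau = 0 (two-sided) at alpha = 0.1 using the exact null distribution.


Step 1: Enumerate the 10 unordered pairs (i,j) with i<j and classify each by sign(x_j-x_i) * sign(y_j-y_i).
  (1,2):dx=+1,dy=+1->C; (1,3):dx=+4,dy=-3->D; (1,4):dx=-1,dy=-4->C; (1,5):dx=+5,dy=-7->D
  (2,3):dx=+3,dy=-4->D; (2,4):dx=-2,dy=-5->C; (2,5):dx=+4,dy=-8->D; (3,4):dx=-5,dy=-1->C
  (3,5):dx=+1,dy=-4->D; (4,5):dx=+6,dy=-3->D
Step 2: C = 4, D = 6, total pairs = 10.
Step 3: tau = (C - D)/(n(n-1)/2) = (4 - 6)/10 = -0.200000.
Step 4: Exact two-sided p-value (enumerate n! = 120 permutations of y under H0): p = 0.816667.
Step 5: alpha = 0.1. fail to reject H0.

tau_b = -0.2000 (C=4, D=6), p = 0.816667, fail to reject H0.


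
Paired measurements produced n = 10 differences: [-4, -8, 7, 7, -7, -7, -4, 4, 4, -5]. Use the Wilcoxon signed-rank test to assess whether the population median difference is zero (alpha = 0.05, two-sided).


Step 1: Drop any zero differences (none here) and take |d_i|.
|d| = [4, 8, 7, 7, 7, 7, 4, 4, 4, 5]
Step 2: Midrank |d_i| (ties get averaged ranks).
ranks: |4|->2.5, |8|->10, |7|->7.5, |7|->7.5, |7|->7.5, |7|->7.5, |4|->2.5, |4|->2.5, |4|->2.5, |5|->5
Step 3: Attach original signs; sum ranks with positive sign and with negative sign.
W+ = 7.5 + 7.5 + 2.5 + 2.5 = 20
W- = 2.5 + 10 + 7.5 + 7.5 + 2.5 + 5 = 35
(Check: W+ + W- = 55 should equal n(n+1)/2 = 55.)
Step 4: Test statistic W = min(W+, W-) = 20.
Step 5: Ties in |d|, so use the tie-corrected normal approximation.
        E[W] = n(n+1)/4 = 10*11/4 = 27.5.
        Tie groups: |d|=4 (t=4), |d|=7 (t=4); sum(t^3 - t) = 120.
        Var[W] = n(n+1)(2n+1)/24 - sum(t^3-t)/48 = 2310/24 - 120/48 = 93.75.
        z = (W - E[W]) / sqrt(Var[W]) = (20 - 27.5) / 9.6825 = -0.7746.
        Two-sided p = 2*Phi(z) = 0.438578.
Step 6: alpha = 0.05. fail to reject H0.

W+ = 20, W- = 35, W = min = 20, p = 0.438578, fail to reject H0.


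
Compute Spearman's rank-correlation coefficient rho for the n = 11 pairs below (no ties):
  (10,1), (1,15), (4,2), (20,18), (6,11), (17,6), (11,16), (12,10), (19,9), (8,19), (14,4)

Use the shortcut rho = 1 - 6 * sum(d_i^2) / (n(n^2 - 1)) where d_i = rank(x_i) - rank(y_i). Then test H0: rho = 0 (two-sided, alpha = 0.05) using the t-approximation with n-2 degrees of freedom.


Step 1: Rank x and y separately (midranks; no ties here).
rank(x): 10->5, 1->1, 4->2, 20->11, 6->3, 17->9, 11->6, 12->7, 19->10, 8->4, 14->8
rank(y): 1->1, 15->8, 2->2, 18->10, 11->7, 6->4, 16->9, 10->6, 9->5, 19->11, 4->3
Step 2: d_i = R_x(i) - R_y(i); compute d_i^2.
  (5-1)^2=16, (1-8)^2=49, (2-2)^2=0, (11-10)^2=1, (3-7)^2=16, (9-4)^2=25, (6-9)^2=9, (7-6)^2=1, (10-5)^2=25, (4-11)^2=49, (8-3)^2=25
sum(d^2) = 216.
Step 3: rho = 1 - 6*216 / (11*(11^2 - 1)) = 1 - 1296/1320 = 0.018182.
Step 4: Under H0, t = rho * sqrt((n-2)/(1-rho^2)) = 0.0546 ~ t(9).
Step 5: Two-sided p-value from the t-distribution with 9 df = 0.957685.
Step 6: alpha = 0.05. fail to reject H0.

rho = 0.0182, p = 0.957685, fail to reject H0 at alpha = 0.05.


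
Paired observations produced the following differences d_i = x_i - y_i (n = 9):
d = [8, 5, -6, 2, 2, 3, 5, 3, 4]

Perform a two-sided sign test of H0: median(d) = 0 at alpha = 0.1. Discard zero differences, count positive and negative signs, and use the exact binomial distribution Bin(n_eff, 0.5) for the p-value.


Step 1: Discard zero differences. Original n = 9; n_eff = number of nonzero differences = 9.
Nonzero differences (with sign): +8, +5, -6, +2, +2, +3, +5, +3, +4
Step 2: Count signs: positive = 8, negative = 1.
Step 3: Under H0: P(positive) = 0.5, so the number of positives S ~ Bin(9, 0.5).
Step 4: Two-sided exact p-value = sum of Bin(9,0.5) probabilities at or below the observed probability = 0.039062.
Step 5: alpha = 0.1. reject H0.

n_eff = 9, pos = 8, neg = 1, p = 0.039062, reject H0.


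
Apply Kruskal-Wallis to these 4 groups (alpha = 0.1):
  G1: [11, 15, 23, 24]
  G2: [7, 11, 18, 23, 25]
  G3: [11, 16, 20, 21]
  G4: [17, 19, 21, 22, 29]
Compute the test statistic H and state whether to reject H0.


Step 1: Combine all N = 18 observations and assign midranks.
sorted (value, group, rank): (7,G2,1), (11,G1,3), (11,G2,3), (11,G3,3), (15,G1,5), (16,G3,6), (17,G4,7), (18,G2,8), (19,G4,9), (20,G3,10), (21,G3,11.5), (21,G4,11.5), (22,G4,13), (23,G1,14.5), (23,G2,14.5), (24,G1,16), (25,G2,17), (29,G4,18)
Step 2: Sum ranks within each group.
R_1 = 38.5 (n_1 = 4)
R_2 = 43.5 (n_2 = 5)
R_3 = 30.5 (n_3 = 4)
R_4 = 58.5 (n_4 = 5)
Step 3: H = 12/(N(N+1)) * sum(R_i^2/n_i) - 3(N+1)
     = 12/(18*19) * (38.5^2/4 + 43.5^2/5 + 30.5^2/4 + 58.5^2/5) - 3*19
     = 0.035088 * 1666.03 - 57
     = 1.457018.
Step 4: Ties present; correction factor C = 1 - 36/(18^3 - 18) = 0.993808. Corrected H = 1.457018 / 0.993808 = 1.466096.
Step 5: Under H0, H ~ chi^2(3); p-value = 0.690117.
Step 6: alpha = 0.1. fail to reject H0.

H = 1.4661, df = 3, p = 0.690117, fail to reject H0.


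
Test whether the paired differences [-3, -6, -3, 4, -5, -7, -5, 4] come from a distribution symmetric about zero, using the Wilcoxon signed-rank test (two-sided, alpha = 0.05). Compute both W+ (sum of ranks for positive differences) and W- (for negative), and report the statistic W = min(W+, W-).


Step 1: Drop any zero differences (none here) and take |d_i|.
|d| = [3, 6, 3, 4, 5, 7, 5, 4]
Step 2: Midrank |d_i| (ties get averaged ranks).
ranks: |3|->1.5, |6|->7, |3|->1.5, |4|->3.5, |5|->5.5, |7|->8, |5|->5.5, |4|->3.5
Step 3: Attach original signs; sum ranks with positive sign and with negative sign.
W+ = 3.5 + 3.5 = 7
W- = 1.5 + 7 + 1.5 + 5.5 + 8 + 5.5 = 29
(Check: W+ + W- = 36 should equal n(n+1)/2 = 36.)
Step 4: Test statistic W = min(W+, W-) = 7.
Step 5: Ties in |d|, so use the tie-corrected normal approximation.
        E[W] = n(n+1)/4 = 8*9/4 = 18.
        Tie groups: |d|=3 (t=2), |d|=4 (t=2), |d|=5 (t=2); sum(t^3 - t) = 18.
        Var[W] = n(n+1)(2n+1)/24 - sum(t^3-t)/48 = 1224/24 - 18/48 = 50.625.
        z = (W - E[W]) / sqrt(Var[W]) = (7 - 18) / 7.1151 = -1.5460.
        Two-sided p = 2*Phi(z) = 0.122104.
Step 6: alpha = 0.05. fail to reject H0.

W+ = 7, W- = 29, W = min = 7, p = 0.122104, fail to reject H0.


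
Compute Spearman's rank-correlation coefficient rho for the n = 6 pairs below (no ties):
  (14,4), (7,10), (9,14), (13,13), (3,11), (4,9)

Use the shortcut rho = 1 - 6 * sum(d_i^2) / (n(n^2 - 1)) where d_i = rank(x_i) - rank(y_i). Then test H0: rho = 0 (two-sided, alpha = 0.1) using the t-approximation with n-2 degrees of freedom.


Step 1: Rank x and y separately (midranks; no ties here).
rank(x): 14->6, 7->3, 9->4, 13->5, 3->1, 4->2
rank(y): 4->1, 10->3, 14->6, 13->5, 11->4, 9->2
Step 2: d_i = R_x(i) - R_y(i); compute d_i^2.
  (6-1)^2=25, (3-3)^2=0, (4-6)^2=4, (5-5)^2=0, (1-4)^2=9, (2-2)^2=0
sum(d^2) = 38.
Step 3: rho = 1 - 6*38 / (6*(6^2 - 1)) = 1 - 228/210 = -0.085714.
Step 4: Under H0, t = rho * sqrt((n-2)/(1-rho^2)) = -0.1721 ~ t(4).
Step 5: Two-sided p-value from the t-distribution with 4 df = 0.871743.
Step 6: alpha = 0.1. fail to reject H0.

rho = -0.0857, p = 0.871743, fail to reject H0 at alpha = 0.1.


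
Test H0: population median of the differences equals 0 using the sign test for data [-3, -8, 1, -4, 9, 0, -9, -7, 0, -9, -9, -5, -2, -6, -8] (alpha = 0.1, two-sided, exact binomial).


Step 1: Discard zero differences. Original n = 15; n_eff = number of nonzero differences = 13.
Nonzero differences (with sign): -3, -8, +1, -4, +9, -9, -7, -9, -9, -5, -2, -6, -8
Step 2: Count signs: positive = 2, negative = 11.
Step 3: Under H0: P(positive) = 0.5, so the number of positives S ~ Bin(13, 0.5).
Step 4: Two-sided exact p-value = sum of Bin(13,0.5) probabilities at or below the observed probability = 0.022461.
Step 5: alpha = 0.1. reject H0.

n_eff = 13, pos = 2, neg = 11, p = 0.022461, reject H0.


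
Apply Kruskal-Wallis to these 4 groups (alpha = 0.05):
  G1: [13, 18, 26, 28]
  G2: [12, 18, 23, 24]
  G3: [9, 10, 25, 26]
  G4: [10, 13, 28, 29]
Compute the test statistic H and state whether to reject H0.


Step 1: Combine all N = 16 observations and assign midranks.
sorted (value, group, rank): (9,G3,1), (10,G3,2.5), (10,G4,2.5), (12,G2,4), (13,G1,5.5), (13,G4,5.5), (18,G1,7.5), (18,G2,7.5), (23,G2,9), (24,G2,10), (25,G3,11), (26,G1,12.5), (26,G3,12.5), (28,G1,14.5), (28,G4,14.5), (29,G4,16)
Step 2: Sum ranks within each group.
R_1 = 40 (n_1 = 4)
R_2 = 30.5 (n_2 = 4)
R_3 = 27 (n_3 = 4)
R_4 = 38.5 (n_4 = 4)
Step 3: H = 12/(N(N+1)) * sum(R_i^2/n_i) - 3(N+1)
     = 12/(16*17) * (40^2/4 + 30.5^2/4 + 27^2/4 + 38.5^2/4) - 3*17
     = 0.044118 * 1185.38 - 51
     = 1.295956.
Step 4: Ties present; correction factor C = 1 - 30/(16^3 - 16) = 0.992647. Corrected H = 1.295956 / 0.992647 = 1.305556.
Step 5: Under H0, H ~ chi^2(3); p-value = 0.727814.
Step 6: alpha = 0.05. fail to reject H0.

H = 1.3056, df = 3, p = 0.727814, fail to reject H0.


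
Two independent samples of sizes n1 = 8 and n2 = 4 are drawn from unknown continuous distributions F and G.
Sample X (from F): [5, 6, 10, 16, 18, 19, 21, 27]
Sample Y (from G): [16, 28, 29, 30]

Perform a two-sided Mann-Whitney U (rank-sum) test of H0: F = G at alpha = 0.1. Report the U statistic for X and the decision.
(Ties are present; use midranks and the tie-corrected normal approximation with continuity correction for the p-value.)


Step 1: Combine and sort all 12 observations; assign midranks.
sorted (value, group): (5,X), (6,X), (10,X), (16,X), (16,Y), (18,X), (19,X), (21,X), (27,X), (28,Y), (29,Y), (30,Y)
ranks: 5->1, 6->2, 10->3, 16->4.5, 16->4.5, 18->6, 19->7, 21->8, 27->9, 28->10, 29->11, 30->12
Step 2: Rank sum for X: R1 = 1 + 2 + 3 + 4.5 + 6 + 7 + 8 + 9 = 40.5.
Step 3: U_X = R1 - n1(n1+1)/2 = 40.5 - 8*9/2 = 40.5 - 36 = 4.5.
       U_Y = n1*n2 - U_X = 32 - 4.5 = 27.5.
Step 4: Ties are present, so use the tie-corrected normal approximation (with continuity correction) for the p-value.
Step 5: p-value = 0.061271; compare to alpha = 0.1. reject H0.

U_X = 4.5, p = 0.061271, reject H0 at alpha = 0.1.


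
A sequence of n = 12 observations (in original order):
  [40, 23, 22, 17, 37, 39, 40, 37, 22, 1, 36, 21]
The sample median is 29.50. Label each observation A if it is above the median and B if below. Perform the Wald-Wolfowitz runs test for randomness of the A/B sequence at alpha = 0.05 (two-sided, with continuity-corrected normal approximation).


Step 1: Compute median = 29.50; label A = above, B = below.
Labels in order: ABBBAAAABBAB  (n_A = 6, n_B = 6)
Step 2: Count runs R = 6.
Step 3: Under H0 (random ordering), E[R] = 2*n_A*n_B/(n_A+n_B) + 1 = 2*6*6/12 + 1 = 7.0000.
        Var[R] = 2*n_A*n_B*(2*n_A*n_B - n_A - n_B) / ((n_A+n_B)^2 * (n_A+n_B-1)) = 4320/1584 = 2.7273.
        SD[R] = 1.6514.
Step 4: Continuity-corrected z = (R + 0.5 - E[R]) / SD[R] = (6 + 0.5 - 7.0000) / 1.6514 = -0.3028.
Step 5: Two-sided p-value via normal approximation = 2*(1 - Phi(|z|)) = 0.762069.
Step 6: alpha = 0.05. fail to reject H0.

R = 6, z = -0.3028, p = 0.762069, fail to reject H0.


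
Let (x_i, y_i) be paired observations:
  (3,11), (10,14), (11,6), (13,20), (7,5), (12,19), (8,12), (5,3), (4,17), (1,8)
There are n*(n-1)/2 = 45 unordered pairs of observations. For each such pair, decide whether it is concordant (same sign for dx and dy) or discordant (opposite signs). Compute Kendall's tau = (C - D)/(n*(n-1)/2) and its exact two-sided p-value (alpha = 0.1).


Step 1: Enumerate the 45 unordered pairs (i,j) with i<j and classify each by sign(x_j-x_i) * sign(y_j-y_i).
  (1,2):dx=+7,dy=+3->C; (1,3):dx=+8,dy=-5->D; (1,4):dx=+10,dy=+9->C; (1,5):dx=+4,dy=-6->D
  (1,6):dx=+9,dy=+8->C; (1,7):dx=+5,dy=+1->C; (1,8):dx=+2,dy=-8->D; (1,9):dx=+1,dy=+6->C
  (1,10):dx=-2,dy=-3->C; (2,3):dx=+1,dy=-8->D; (2,4):dx=+3,dy=+6->C; (2,5):dx=-3,dy=-9->C
  (2,6):dx=+2,dy=+5->C; (2,7):dx=-2,dy=-2->C; (2,8):dx=-5,dy=-11->C; (2,9):dx=-6,dy=+3->D
  (2,10):dx=-9,dy=-6->C; (3,4):dx=+2,dy=+14->C; (3,5):dx=-4,dy=-1->C; (3,6):dx=+1,dy=+13->C
  (3,7):dx=-3,dy=+6->D; (3,8):dx=-6,dy=-3->C; (3,9):dx=-7,dy=+11->D; (3,10):dx=-10,dy=+2->D
  (4,5):dx=-6,dy=-15->C; (4,6):dx=-1,dy=-1->C; (4,7):dx=-5,dy=-8->C; (4,8):dx=-8,dy=-17->C
  (4,9):dx=-9,dy=-3->C; (4,10):dx=-12,dy=-12->C; (5,6):dx=+5,dy=+14->C; (5,7):dx=+1,dy=+7->C
  (5,8):dx=-2,dy=-2->C; (5,9):dx=-3,dy=+12->D; (5,10):dx=-6,dy=+3->D; (6,7):dx=-4,dy=-7->C
  (6,8):dx=-7,dy=-16->C; (6,9):dx=-8,dy=-2->C; (6,10):dx=-11,dy=-11->C; (7,8):dx=-3,dy=-9->C
  (7,9):dx=-4,dy=+5->D; (7,10):dx=-7,dy=-4->C; (8,9):dx=-1,dy=+14->D; (8,10):dx=-4,dy=+5->D
  (9,10):dx=-3,dy=-9->C
Step 2: C = 32, D = 13, total pairs = 45.
Step 3: tau = (C - D)/(n(n-1)/2) = (32 - 13)/45 = 0.422222.
Step 4: Exact two-sided p-value (enumerate n! = 3628800 permutations of y under H0): p = 0.108313.
Step 5: alpha = 0.1. fail to reject H0.

tau_b = 0.4222 (C=32, D=13), p = 0.108313, fail to reject H0.


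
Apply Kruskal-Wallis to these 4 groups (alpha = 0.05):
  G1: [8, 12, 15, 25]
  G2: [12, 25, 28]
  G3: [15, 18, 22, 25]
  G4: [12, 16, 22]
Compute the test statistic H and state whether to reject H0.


Step 1: Combine all N = 14 observations and assign midranks.
sorted (value, group, rank): (8,G1,1), (12,G1,3), (12,G2,3), (12,G4,3), (15,G1,5.5), (15,G3,5.5), (16,G4,7), (18,G3,8), (22,G3,9.5), (22,G4,9.5), (25,G1,12), (25,G2,12), (25,G3,12), (28,G2,14)
Step 2: Sum ranks within each group.
R_1 = 21.5 (n_1 = 4)
R_2 = 29 (n_2 = 3)
R_3 = 35 (n_3 = 4)
R_4 = 19.5 (n_4 = 3)
Step 3: H = 12/(N(N+1)) * sum(R_i^2/n_i) - 3(N+1)
     = 12/(14*15) * (21.5^2/4 + 29^2/3 + 35^2/4 + 19.5^2/3) - 3*15
     = 0.057143 * 828.896 - 45
     = 2.365476.
Step 4: Ties present; correction factor C = 1 - 60/(14^3 - 14) = 0.978022. Corrected H = 2.365476 / 0.978022 = 2.418633.
Step 5: Under H0, H ~ chi^2(3); p-value = 0.490176.
Step 6: alpha = 0.05. fail to reject H0.

H = 2.4186, df = 3, p = 0.490176, fail to reject H0.


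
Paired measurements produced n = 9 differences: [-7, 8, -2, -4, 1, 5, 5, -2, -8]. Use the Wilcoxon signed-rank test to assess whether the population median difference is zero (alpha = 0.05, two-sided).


Step 1: Drop any zero differences (none here) and take |d_i|.
|d| = [7, 8, 2, 4, 1, 5, 5, 2, 8]
Step 2: Midrank |d_i| (ties get averaged ranks).
ranks: |7|->7, |8|->8.5, |2|->2.5, |4|->4, |1|->1, |5|->5.5, |5|->5.5, |2|->2.5, |8|->8.5
Step 3: Attach original signs; sum ranks with positive sign and with negative sign.
W+ = 8.5 + 1 + 5.5 + 5.5 = 20.5
W- = 7 + 2.5 + 4 + 2.5 + 8.5 = 24.5
(Check: W+ + W- = 45 should equal n(n+1)/2 = 45.)
Step 4: Test statistic W = min(W+, W-) = 20.5.
Step 5: Ties in |d|, so use the tie-corrected normal approximation.
        E[W] = n(n+1)/4 = 9*10/4 = 22.5.
        Tie groups: |d|=2 (t=2), |d|=5 (t=2), |d|=8 (t=2); sum(t^3 - t) = 18.
        Var[W] = n(n+1)(2n+1)/24 - sum(t^3-t)/48 = 1710/24 - 18/48 = 70.875.
        z = (W - E[W]) / sqrt(Var[W]) = (20.5 - 22.5) / 8.4187 = -0.2376.
        Two-sided p = 2*Phi(z) = 0.812218.
Step 6: alpha = 0.05. fail to reject H0.

W+ = 20.5, W- = 24.5, W = min = 20.5, p = 0.812218, fail to reject H0.
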